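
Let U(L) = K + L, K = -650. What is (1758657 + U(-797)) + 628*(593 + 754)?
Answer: 2603126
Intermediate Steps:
U(L) = -650 + L
(1758657 + U(-797)) + 628*(593 + 754) = (1758657 + (-650 - 797)) + 628*(593 + 754) = (1758657 - 1447) + 628*1347 = 1757210 + 845916 = 2603126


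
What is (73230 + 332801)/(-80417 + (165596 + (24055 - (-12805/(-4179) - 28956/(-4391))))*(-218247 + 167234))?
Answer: -7450664383659/177522457593914893 ≈ -4.1970e-5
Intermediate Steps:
(73230 + 332801)/(-80417 + (165596 + (24055 - (-12805/(-4179) - 28956/(-4391))))*(-218247 + 167234)) = 406031/(-80417 + (165596 + (24055 - (-12805*(-1/4179) - 28956*(-1/4391))))*(-51013)) = 406031/(-80417 + (165596 + (24055 - (12805/4179 + 28956/4391)))*(-51013)) = 406031/(-80417 + (165596 + (24055 - 1*177233879/18349989))*(-51013)) = 406031/(-80417 + (165596 + (24055 - 177233879/18349989))*(-51013)) = 406031/(-80417 + (165596 + 441231751516/18349989)*(-51013)) = 406031/(-80417 + (3479916529960/18349989)*(-51013)) = 406031/(-80417 - 177520981942849480/18349989) = 406031/(-177522457593914893/18349989) = 406031*(-18349989/177522457593914893) = -7450664383659/177522457593914893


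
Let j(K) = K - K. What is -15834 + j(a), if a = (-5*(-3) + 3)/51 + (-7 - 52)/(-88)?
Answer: -15834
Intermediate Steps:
a = 1531/1496 (a = (15 + 3)*(1/51) - 59*(-1/88) = 18*(1/51) + 59/88 = 6/17 + 59/88 = 1531/1496 ≈ 1.0234)
j(K) = 0
-15834 + j(a) = -15834 + 0 = -15834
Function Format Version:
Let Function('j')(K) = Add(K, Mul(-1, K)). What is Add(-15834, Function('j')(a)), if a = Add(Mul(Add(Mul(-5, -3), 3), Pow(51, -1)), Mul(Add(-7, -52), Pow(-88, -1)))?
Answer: -15834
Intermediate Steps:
a = Rational(1531, 1496) (a = Add(Mul(Add(15, 3), Rational(1, 51)), Mul(-59, Rational(-1, 88))) = Add(Mul(18, Rational(1, 51)), Rational(59, 88)) = Add(Rational(6, 17), Rational(59, 88)) = Rational(1531, 1496) ≈ 1.0234)
Function('j')(K) = 0
Add(-15834, Function('j')(a)) = Add(-15834, 0) = -15834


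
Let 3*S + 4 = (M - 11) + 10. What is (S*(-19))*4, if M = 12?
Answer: -532/3 ≈ -177.33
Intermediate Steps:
S = 7/3 (S = -4/3 + ((12 - 11) + 10)/3 = -4/3 + (1 + 10)/3 = -4/3 + (⅓)*11 = -4/3 + 11/3 = 7/3 ≈ 2.3333)
(S*(-19))*4 = ((7/3)*(-19))*4 = -133/3*4 = -532/3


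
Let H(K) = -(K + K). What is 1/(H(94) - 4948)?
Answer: -1/5136 ≈ -0.00019470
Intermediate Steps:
H(K) = -2*K
1/(H(94) - 4948) = 1/(-2*94 - 4948) = 1/(-188 - 4948) = 1/(-5136) = -1/5136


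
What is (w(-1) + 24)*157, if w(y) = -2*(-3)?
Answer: 4710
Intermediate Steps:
w(y) = 6
(w(-1) + 24)*157 = (6 + 24)*157 = 30*157 = 4710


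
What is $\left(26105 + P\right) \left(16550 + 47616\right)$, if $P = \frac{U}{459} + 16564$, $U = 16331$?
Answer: $\frac{1257743560732}{459} \approx 2.7402 \cdot 10^{9}$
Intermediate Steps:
$P = \frac{7619207}{459}$ ($P = \frac{16331}{459} + 16564 = \frac{7619207}{459} \approx 16600.0$)
$\left(26105 + P\right) \left(16550 + 47616\right) = \left(26105 + \frac{7619207}{459}\right) \left(16550 + 47616\right) = \frac{19601402}{459} \cdot 64166 = \frac{1257743560732}{459}$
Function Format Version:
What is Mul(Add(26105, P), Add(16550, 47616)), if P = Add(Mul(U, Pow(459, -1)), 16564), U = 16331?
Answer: Rational(1257743560732, 459) ≈ 2.7402e+9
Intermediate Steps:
P = Rational(7619207, 459) (P = Add(Mul(16331, Pow(459, -1)), 16564) = Add(Mul(16331, Rational(1, 459)), 16564) = Add(Rational(16331, 459), 16564) = Rational(7619207, 459) ≈ 16600.)
Mul(Add(26105, P), Add(16550, 47616)) = Mul(Add(26105, Rational(7619207, 459)), Add(16550, 47616)) = Mul(Rational(19601402, 459), 64166) = Rational(1257743560732, 459)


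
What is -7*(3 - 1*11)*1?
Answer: 56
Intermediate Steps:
-7*(3 - 1*11)*1 = -7*(3 - 11)*1 = -7*(-8)*1 = 56*1 = 56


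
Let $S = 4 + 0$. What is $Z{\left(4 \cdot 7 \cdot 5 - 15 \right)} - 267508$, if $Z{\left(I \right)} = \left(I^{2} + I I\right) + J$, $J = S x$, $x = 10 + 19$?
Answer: $-236142$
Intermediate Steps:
$S = 4$
$x = 29$
$J = 116$ ($J = 4 \cdot 29 = 116$)
$Z{\left(I \right)} = 116 + 2 I^{2}$ ($Z{\left(I \right)} = \left(I^{2} + I I\right) + 116 = \left(I^{2} + I^{2}\right) + 116 = 2 I^{2} + 116 = 116 + 2 I^{2}$)
$Z{\left(4 \cdot 7 \cdot 5 - 15 \right)} - 267508 = \left(116 + 2 \left(4 \cdot 7 \cdot 5 - 15\right)^{2}\right) - 267508 = \left(116 + 2 \left(28 \cdot 5 - 15\right)^{2}\right) - 267508 = \left(116 + 2 \left(140 - 15\right)^{2}\right) - 267508 = \left(116 + 2 \cdot 125^{2}\right) - 267508 = \left(116 + 2 \cdot 15625\right) - 267508 = \left(116 + 31250\right) - 267508 = 31366 - 267508 = -236142$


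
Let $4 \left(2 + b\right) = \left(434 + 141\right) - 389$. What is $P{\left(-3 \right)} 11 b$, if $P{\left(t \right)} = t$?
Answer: $- \frac{2937}{2} \approx -1468.5$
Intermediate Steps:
$b = \frac{89}{2}$ ($b = -2 + \frac{\left(434 + 141\right) - 389}{4} = -2 + \frac{575 - 389}{4} = -2 + \frac{1}{4} \cdot 186 = -2 + \frac{93}{2} = \frac{89}{2} \approx 44.5$)
$P{\left(-3 \right)} 11 b = \left(-3\right) 11 \cdot \frac{89}{2} = \left(-33\right) \frac{89}{2} = - \frac{2937}{2}$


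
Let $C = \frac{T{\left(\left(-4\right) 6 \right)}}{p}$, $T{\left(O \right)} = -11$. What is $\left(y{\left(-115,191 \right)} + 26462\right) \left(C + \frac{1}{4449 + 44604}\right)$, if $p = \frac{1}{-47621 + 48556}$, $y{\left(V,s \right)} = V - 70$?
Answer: $- \frac{4419004000936}{16351} \approx -2.7026 \cdot 10^{8}$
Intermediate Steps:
$y{\left(V,s \right)} = -70 + V$
$p = \frac{1}{935} \approx 0.0010695$
$C = -10285$ ($C = - 11 \frac{1}{\frac{1}{935}} = \left(-11\right) 935 = -10285$)
$\left(y{\left(-115,191 \right)} + 26462\right) \left(C + \frac{1}{4449 + 44604}\right) = \left(\left(-70 - 115\right) + 26462\right) \left(-10285 + \frac{1}{4449 + 44604}\right) = \left(-185 + 26462\right) \left(-10285 + \frac{1}{49053}\right) = 26277 \left(-10285 + \frac{1}{49053}\right) = 26277 \left(- \frac{504510104}{49053}\right) = - \frac{4419004000936}{16351}$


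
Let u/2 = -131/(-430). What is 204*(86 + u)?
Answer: 3798684/215 ≈ 17668.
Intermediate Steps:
u = 131/215 (u = 2*(-131/(-430)) = 2*(-131*(-1/430)) = 2*(131/430) = 131/215 ≈ 0.60930)
204*(86 + u) = 204*(86 + 131/215) = 204*(18621/215) = 3798684/215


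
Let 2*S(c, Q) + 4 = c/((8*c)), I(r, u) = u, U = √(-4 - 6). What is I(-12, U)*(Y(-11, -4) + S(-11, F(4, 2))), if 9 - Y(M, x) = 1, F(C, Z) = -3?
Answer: 97*I*√10/16 ≈ 19.171*I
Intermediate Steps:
U = I*√10 (U = √(-10) = I*√10 ≈ 3.1623*I)
Y(M, x) = 8 (Y(M, x) = 9 - 1*1 = 9 - 1 = 8)
S(c, Q) = -31/16 (S(c, Q) = -2 + (c/((8*c)))/2 = -2 + (c*(1/(8*c)))/2 = -2 + (½)*(⅛) = -2 + 1/16 = -31/16)
I(-12, U)*(Y(-11, -4) + S(-11, F(4, 2))) = (I*√10)*(8 - 31/16) = (I*√10)*(97/16) = 97*I*√10/16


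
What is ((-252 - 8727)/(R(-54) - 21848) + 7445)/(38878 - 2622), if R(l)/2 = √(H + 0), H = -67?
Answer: 888489504433/4326567811808 + 8979*I*√67/8653135623616 ≈ 0.20536 + 8.4936e-9*I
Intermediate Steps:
R(l) = 2*I*√67 (R(l) = 2*√(-67 + 0) = 2*√(-67) = 2*(I*√67) = 2*I*√67)
((-252 - 8727)/(R(-54) - 21848) + 7445)/(38878 - 2622) = ((-252 - 8727)/(2*I*√67 - 21848) + 7445)/(38878 - 2622) = (-8979/(-21848 + 2*I*√67) + 7445)/36256 = (7445 - 8979/(-21848 + 2*I*√67))*(1/36256) = 7445/36256 - 8979/(36256*(-21848 + 2*I*√67))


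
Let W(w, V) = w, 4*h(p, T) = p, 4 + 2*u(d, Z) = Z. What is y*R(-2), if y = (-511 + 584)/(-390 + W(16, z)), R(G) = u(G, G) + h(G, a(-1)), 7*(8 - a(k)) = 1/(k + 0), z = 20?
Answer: 511/748 ≈ 0.68316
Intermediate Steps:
a(k) = 8 - 1/(7*k) (a(k) = 8 - 1/(7*(k + 0)) = 8 - 1/(7*k))
u(d, Z) = -2 + Z/2
h(p, T) = p/4
R(G) = -2 + 3*G/4 (R(G) = (-2 + G/2) + G/4 = -2 + 3*G/4)
y = -73/374 (y = (-511 + 584)/(-390 + 16) = 73/(-374) = 73*(-1/374) = -73/374 ≈ -0.19519)
y*R(-2) = -73*(-2 + (¾)*(-2))/374 = -73*(-2 - 3/2)/374 = -73/374*(-7/2) = 511/748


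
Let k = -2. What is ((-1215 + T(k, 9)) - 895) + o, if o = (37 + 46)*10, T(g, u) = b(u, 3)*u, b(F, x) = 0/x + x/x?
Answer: -1271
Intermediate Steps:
b(F, x) = 1 (b(F, x) = 0 + 1 = 1)
T(g, u) = u (T(g, u) = 1*u = u)
o = 830 (o = 83*10 = 830)
((-1215 + T(k, 9)) - 895) + o = ((-1215 + 9) - 895) + 830 = (-1206 - 895) + 830 = -2101 + 830 = -1271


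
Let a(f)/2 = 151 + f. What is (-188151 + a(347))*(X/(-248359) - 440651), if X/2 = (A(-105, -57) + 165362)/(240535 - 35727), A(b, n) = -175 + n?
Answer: 1048728382942992772365/12716477518 ≈ 8.2470e+10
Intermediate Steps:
X = 82565/51202 (X = 2*(((-175 - 57) + 165362)/(240535 - 35727)) = 2*((-232 + 165362)/204808) = 2*(165130*(1/204808)) = 2*(82565/102404) = 82565/51202 ≈ 1.6125)
a(f) = 302 + 2*f (a(f) = 2*(151 + f) = 302 + 2*f)
(-188151 + a(347))*(X/(-248359) - 440651) = (-188151 + (302 + 2*347))*((82565/51202)/(-248359) - 440651) = (-188151 + (302 + 694))*((82565/51202)*(-1/248359) - 440651) = (-188151 + 996)*(-82565/12716477518 - 440651) = -187155*(-5603528534866783/12716477518) = 1048728382942992772365/12716477518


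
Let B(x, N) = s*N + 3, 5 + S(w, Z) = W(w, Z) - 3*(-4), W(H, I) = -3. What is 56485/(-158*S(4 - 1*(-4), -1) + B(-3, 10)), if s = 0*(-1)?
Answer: -56485/629 ≈ -89.801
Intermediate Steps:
S(w, Z) = 4 (S(w, Z) = -5 + (-3 - 3*(-4)) = -5 + (-3 + 12) = -5 + 9 = 4)
s = 0
B(x, N) = 3 (B(x, N) = 0*N + 3 = 0 + 3 = 3)
56485/(-158*S(4 - 1*(-4), -1) + B(-3, 10)) = 56485/(-158*4 + 3) = 56485/(-632 + 3) = 56485/(-629) = 56485*(-1/629) = -56485/629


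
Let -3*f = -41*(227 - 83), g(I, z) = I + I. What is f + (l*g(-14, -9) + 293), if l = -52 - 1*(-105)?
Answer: 777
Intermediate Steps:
l = 53 (l = -52 + 105 = 53)
g(I, z) = 2*I
f = 1968 (f = -(-41)*(227 - 83)/3 = -(-41)*144/3 = -1/3*(-5904) = 1968)
f + (l*g(-14, -9) + 293) = 1968 + (53*(2*(-14)) + 293) = 1968 + (53*(-28) + 293) = 1968 + (-1484 + 293) = 1968 - 1191 = 777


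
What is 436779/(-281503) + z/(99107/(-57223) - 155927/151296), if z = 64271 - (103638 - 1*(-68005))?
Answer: 261670522342524305781/6732736356439679 ≈ 38865.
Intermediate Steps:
z = -107372 (z = 64271 - (103638 + 68005) = 64271 - 1*171643 = 64271 - 171643 = -107372)
436779/(-281503) + z/(99107/(-57223) - 155927/151296) = 436779/(-281503) - 107372/(99107/(-57223) - 155927/151296) = 436779*(-1/281503) - 107372/(99107*(-1/57223) - 155927*1/151296) = -436779/281503 - 107372/(-99107/57223 - 155927/151296) = -436779/281503 - 107372/(-23917103393/8657611008) = -436779/281503 - 107372*(-8657611008/23917103393) = -436779/281503 + 929585009150976/23917103393 = 261670522342524305781/6732736356439679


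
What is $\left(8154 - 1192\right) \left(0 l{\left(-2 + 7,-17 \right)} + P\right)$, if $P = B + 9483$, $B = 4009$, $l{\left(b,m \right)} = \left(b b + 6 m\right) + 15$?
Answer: $93931304$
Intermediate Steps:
$l{\left(b,m \right)} = 15 + b^{2} + 6 m$ ($l{\left(b,m \right)} = \left(b^{2} + 6 m\right) + 15 = 15 + b^{2} + 6 m$)
$P = 13492$ ($P = 4009 + 9483 = 13492$)
$\left(8154 - 1192\right) \left(0 l{\left(-2 + 7,-17 \right)} + P\right) = \left(8154 - 1192\right) \left(0 \left(15 + \left(-2 + 7\right)^{2} + 6 \left(-17\right)\right) + 13492\right) = 6962 \left(0 \left(15 + 5^{2} - 102\right) + 13492\right) = 6962 \left(0 \left(15 + 25 - 102\right) + 13492\right) = 6962 \left(0 \left(-62\right) + 13492\right) = 6962 \left(0 + 13492\right) = 6962 \cdot 13492 = 93931304$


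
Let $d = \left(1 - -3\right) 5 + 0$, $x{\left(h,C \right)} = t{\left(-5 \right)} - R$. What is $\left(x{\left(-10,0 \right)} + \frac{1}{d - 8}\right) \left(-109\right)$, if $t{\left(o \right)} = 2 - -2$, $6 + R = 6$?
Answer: $- \frac{5341}{12} \approx -445.08$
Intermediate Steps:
$R = 0$ ($R = -6 + 6 = 0$)
$t{\left(o \right)} = 4$ ($t{\left(o \right)} = 2 + 2 = 4$)
$x{\left(h,C \right)} = 4$ ($x{\left(h,C \right)} = 4 - 0 = 4 + 0 = 4$)
$d = 20$ ($d = \left(1 + 3\right) 5 + 0 = 4 \cdot 5 + 0 = 20 + 0 = 20$)
$\left(x{\left(-10,0 \right)} + \frac{1}{d - 8}\right) \left(-109\right) = \left(4 + \frac{1}{20 - 8}\right) \left(-109\right) = \left(4 + \frac{1}{12}\right) \left(-109\right) = \frac{49}{12} \left(-109\right) = - \frac{5341}{12}$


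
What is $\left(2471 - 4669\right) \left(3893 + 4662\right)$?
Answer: $-18803890$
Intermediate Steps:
$\left(2471 - 4669\right) \left(3893 + 4662\right) = \left(-2198\right) 8555 = -18803890$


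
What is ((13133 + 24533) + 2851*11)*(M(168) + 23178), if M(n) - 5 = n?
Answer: 1611849477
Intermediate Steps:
M(n) = 5 + n
((13133 + 24533) + 2851*11)*(M(168) + 23178) = ((13133 + 24533) + 2851*11)*((5 + 168) + 23178) = (37666 + 31361)*(173 + 23178) = 69027*23351 = 1611849477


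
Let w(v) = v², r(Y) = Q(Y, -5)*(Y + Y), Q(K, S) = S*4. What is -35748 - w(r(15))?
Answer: -395748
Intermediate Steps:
Q(K, S) = 4*S
r(Y) = -40*Y (r(Y) = (4*(-5))*(Y + Y) = -40*Y)
-35748 - w(r(15)) = -35748 - (-40*15)² = -35748 - 1*(-600)² = -35748 - 1*360000 = -35748 - 360000 = -395748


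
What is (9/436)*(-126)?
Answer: -567/218 ≈ -2.6009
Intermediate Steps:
(9/436)*(-126) = -567/218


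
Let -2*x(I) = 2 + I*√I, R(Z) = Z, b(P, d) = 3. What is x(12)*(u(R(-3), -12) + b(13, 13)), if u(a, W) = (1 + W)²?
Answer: -124 - 1488*√3 ≈ -2701.3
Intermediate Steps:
x(I) = -1 - I^(3/2)/2 (x(I) = -(2 + I*√I)/2 = -(2 + I^(3/2))/2 = -1 - I^(3/2)/2)
x(12)*(u(R(-3), -12) + b(13, 13)) = (-1 - 12*√3)*((1 - 12)² + 3) = (-1 - 12*√3)*((-11)² + 3) = (-1 - 12*√3)*(121 + 3) = (-1 - 12*√3)*124 = -124 - 1488*√3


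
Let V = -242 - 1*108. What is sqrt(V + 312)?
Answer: I*sqrt(38) ≈ 6.1644*I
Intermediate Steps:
V = -350 (V = -242 - 108 = -350)
sqrt(V + 312) = sqrt(-350 + 312) = sqrt(-38) = I*sqrt(38)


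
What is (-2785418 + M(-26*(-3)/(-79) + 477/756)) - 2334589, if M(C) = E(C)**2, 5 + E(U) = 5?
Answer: -5120007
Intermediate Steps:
E(U) = 0 (E(U) = -5 + 5 = 0)
M(C) = 0 (M(C) = 0**2 = 0)
(-2785418 + M(-26*(-3)/(-79) + 477/756)) - 2334589 = (-2785418 + 0) - 2334589 = -2785418 - 2334589 = -5120007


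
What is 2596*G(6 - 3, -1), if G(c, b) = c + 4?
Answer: 18172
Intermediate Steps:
G(c, b) = 4 + c
2596*G(6 - 3, -1) = 2596*(4 + (6 - 3)) = 2596*(4 + 3) = 2596*7 = 18172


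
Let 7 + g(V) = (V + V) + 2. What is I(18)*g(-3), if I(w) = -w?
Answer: 198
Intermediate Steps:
g(V) = -5 + 2*V (g(V) = -7 + ((V + V) + 2) = -7 + (2*V + 2) = -7 + (2 + 2*V) = -5 + 2*V)
I(18)*g(-3) = (-1*18)*(-5 + 2*(-3)) = -18*(-5 - 6) = -18*(-11) = 198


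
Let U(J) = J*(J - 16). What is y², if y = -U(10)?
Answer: 3600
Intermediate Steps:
U(J) = J*(-16 + J)
y = 60 (y = -10*(-16 + 10) = -10*(-6) = -1*(-60) = 60)
y² = 60² = 3600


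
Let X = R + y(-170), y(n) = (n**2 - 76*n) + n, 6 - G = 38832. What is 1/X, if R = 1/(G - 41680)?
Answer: 80506/3353074899 ≈ 2.4010e-5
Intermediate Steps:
G = -38826 (G = 6 - 1*38832 = 6 - 38832 = -38826)
y(n) = n**2 - 75*n
R = -1/80506 (R = 1/(-38826 - 41680) = 1/(-80506) = -1/80506 ≈ -1.2421e-5)
X = 3353074899/80506 (X = -1/80506 - 170*(-75 - 170) = -1/80506 - 170*(-245) = -1/80506 + 41650 = 3353074899/80506 ≈ 41650.)
1/X = 1/(3353074899/80506) = 80506/3353074899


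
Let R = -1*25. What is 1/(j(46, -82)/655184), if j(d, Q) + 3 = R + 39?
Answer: 655184/11 ≈ 59562.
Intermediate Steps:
R = -25
j(d, Q) = 11 (j(d, Q) = -3 + (-25 + 39) = -3 + 14 = 11)
1/(j(46, -82)/655184) = 1/(11/655184) = 655184/11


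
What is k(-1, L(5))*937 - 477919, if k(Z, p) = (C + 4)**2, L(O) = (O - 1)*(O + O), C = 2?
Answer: -444187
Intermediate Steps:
L(O) = 2*O*(-1 + O) (L(O) = (-1 + O)*(2*O) = 2*O*(-1 + O))
k(Z, p) = 36 (k(Z, p) = (2 + 4)**2 = 6**2 = 36)
k(-1, L(5))*937 - 477919 = 36*937 - 477919 = 33732 - 477919 = -444187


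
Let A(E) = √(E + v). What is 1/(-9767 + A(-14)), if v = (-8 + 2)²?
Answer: -9767/95394267 - √22/95394267 ≈ -0.00010243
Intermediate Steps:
v = 36 (v = (-6)² = 36)
A(E) = √(36 + E) (A(E) = √(E + 36) = √(36 + E))
1/(-9767 + A(-14)) = 1/(-9767 + √(36 - 14)) = 1/(-9767 + √22)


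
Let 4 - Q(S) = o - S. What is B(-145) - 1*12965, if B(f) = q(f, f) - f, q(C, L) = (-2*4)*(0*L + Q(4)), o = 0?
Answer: -12884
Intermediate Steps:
Q(S) = 4 + S (Q(S) = 4 - (0 - S) = 4 - (-1)*S = 4 + S)
q(C, L) = -64 (q(C, L) = (-2*4)*(0*L + (4 + 4)) = -8*(0 + 8) = -8*8 = -64)
B(f) = -64 - f
B(-145) - 1*12965 = (-64 - 1*(-145)) - 1*12965 = (-64 + 145) - 12965 = 81 - 12965 = -12884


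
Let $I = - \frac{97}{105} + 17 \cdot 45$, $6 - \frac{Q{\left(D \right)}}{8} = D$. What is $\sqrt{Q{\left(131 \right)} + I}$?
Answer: $\frac{2 i \sqrt{650265}}{105} \approx 15.36 i$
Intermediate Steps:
$Q{\left(D \right)} = 48 - 8 D$
$I = \frac{80228}{105}$ ($I = \left(-97\right) \frac{1}{105} + 765 = - \frac{97}{105} + 765 = \frac{80228}{105} \approx 764.08$)
$\sqrt{Q{\left(131 \right)} + I} = \sqrt{\left(48 - 1048\right) + \frac{80228}{105}} = \sqrt{-1000 + \frac{80228}{105}} = \sqrt{- \frac{24772}{105}} = \frac{2 i \sqrt{650265}}{105}$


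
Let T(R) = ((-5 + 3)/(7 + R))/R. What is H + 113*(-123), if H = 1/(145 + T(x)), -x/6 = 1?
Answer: -6059961/436 ≈ -13899.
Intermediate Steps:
x = -6 (x = -6*1 = -6)
T(R) = -2/(R*(7 + R)) (T(R) = (-2/(7 + R))/R = -2/(R*(7 + R)))
H = 3/436 (H = 1/(145 - 2/(-6*(7 - 6))) = 1/(145 - 2*(-⅙)/1) = 1/(145 - 2*(-⅙)*1) = 1/(145 + ⅓) = 1/(436/3) = 3/436 ≈ 0.0068807)
H + 113*(-123) = 3/436 + 113*(-123) = 3/436 - 13899 = -6059961/436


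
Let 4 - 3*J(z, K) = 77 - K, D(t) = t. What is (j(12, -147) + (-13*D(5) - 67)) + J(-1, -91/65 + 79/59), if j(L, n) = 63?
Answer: -82618/885 ≈ -93.354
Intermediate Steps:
J(z, K) = -73/3 + K/3 (J(z, K) = 4/3 - (77 - K)/3 = 4/3 + (-77/3 + K/3) = -73/3 + K/3)
(j(12, -147) + (-13*D(5) - 67)) + J(-1, -91/65 + 79/59) = (63 + (-13*5 - 67)) + (-73/3 + (-91/65 + 79/59)/3) = (63 + (-65 - 67)) + (-73/3 + (-91*1/65 + 79*(1/59))/3) = (63 - 132) + (-73/3 + (-7/5 + 79/59)/3) = -69 + (-73/3 + (⅓)*(-18/295)) = -69 + (-73/3 - 6/295) = -69 - 21553/885 = -82618/885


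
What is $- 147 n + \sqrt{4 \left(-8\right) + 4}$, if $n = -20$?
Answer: $2940 + 2 i \sqrt{7} \approx 2940.0 + 5.2915 i$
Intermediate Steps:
$- 147 n + \sqrt{4 \left(-8\right) + 4} = \left(-147\right) \left(-20\right) + \sqrt{4 \left(-8\right) + 4} = 2940 + \sqrt{-32 + 4} = 2940 + \sqrt{-28} = 2940 + 2 i \sqrt{7}$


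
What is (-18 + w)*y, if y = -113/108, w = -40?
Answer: 3277/54 ≈ 60.685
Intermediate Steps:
y = -113/108 (y = -113*1/108 = -113/108 ≈ -1.0463)
(-18 + w)*y = (-18 - 40)*(-113/108) = -58*(-113/108) = 3277/54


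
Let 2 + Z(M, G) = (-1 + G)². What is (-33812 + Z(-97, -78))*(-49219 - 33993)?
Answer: 2294404476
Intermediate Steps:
Z(M, G) = -2 + (-1 + G)²
(-33812 + Z(-97, -78))*(-49219 - 33993) = (-33812 + (-2 + (-1 - 78)²))*(-49219 - 33993) = (-33812 + (-2 + (-79)²))*(-83212) = (-33812 + (-2 + 6241))*(-83212) = (-33812 + 6239)*(-83212) = -27573*(-83212) = 2294404476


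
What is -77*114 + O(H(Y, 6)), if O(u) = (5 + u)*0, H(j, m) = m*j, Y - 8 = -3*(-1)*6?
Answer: -8778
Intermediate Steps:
Y = 26 (Y = 8 - 3*(-1)*6 = 8 + 3*6 = 8 + 18 = 26)
H(j, m) = j*m
O(u) = 0
-77*114 + O(H(Y, 6)) = -77*114 + 0 = -8778 + 0 = -8778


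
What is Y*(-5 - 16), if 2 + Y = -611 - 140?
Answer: 15813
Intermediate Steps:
Y = -753 (Y = -2 + (-611 - 140) = -2 - 751 = -753)
Y*(-5 - 16) = -753*(-5 - 16) = -753*(-21) = 15813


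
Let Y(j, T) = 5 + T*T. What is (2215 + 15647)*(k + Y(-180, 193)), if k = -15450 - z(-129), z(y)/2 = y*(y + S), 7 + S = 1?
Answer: -232670412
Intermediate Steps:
S = -6 (S = -7 + 1 = -6)
Y(j, T) = 5 + T²
z(y) = 2*y*(-6 + y) (z(y) = 2*(y*(y - 6)) = 2*(y*(-6 + y)) = 2*y*(-6 + y))
k = -50280 (k = -15450 - 2*(-129)*(-6 - 129) = -15450 - 2*(-129)*(-135) = -15450 - 1*34830 = -15450 - 34830 = -50280)
(2215 + 15647)*(k + Y(-180, 193)) = (2215 + 15647)*(-50280 + (5 + 193²)) = 17862*(-50280 + (5 + 37249)) = 17862*(-50280 + 37254) = 17862*(-13026) = -232670412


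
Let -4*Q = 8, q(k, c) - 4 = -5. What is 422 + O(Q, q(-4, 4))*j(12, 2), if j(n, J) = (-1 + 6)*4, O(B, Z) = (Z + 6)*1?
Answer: 522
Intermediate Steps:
q(k, c) = -1 (q(k, c) = 4 - 5 = -1)
Q = -2 (Q = -¼*8 = -2)
O(B, Z) = 6 + Z (O(B, Z) = (6 + Z)*1 = 6 + Z)
j(n, J) = 20 (j(n, J) = 5*4 = 20)
422 + O(Q, q(-4, 4))*j(12, 2) = 422 + (6 - 1)*20 = 422 + 5*20 = 422 + 100 = 522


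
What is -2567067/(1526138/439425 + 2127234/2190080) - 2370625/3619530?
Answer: -178839980197112575680425/309623580705227994 ≈ -5.7760e+5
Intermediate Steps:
-2567067/(1526138/439425 + 2127234/2190080) - 2370625/3619530 = -2567067/(1526138*(1/439425) + 2127234*(1/2190080)) - 2370625*1/3619530 = -2567067/(1526138/439425 + 1063617/1095040) - 474125/723906 = -2567067/427712411149/96237590400 - 474125/723906 = -2567067*96237590400/427712411149 - 474125/723906 = -247048342475356800/427712411149 - 474125/723906 = -178839980197112575680425/309623580705227994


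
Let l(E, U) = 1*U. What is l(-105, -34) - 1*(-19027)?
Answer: 18993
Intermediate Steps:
l(E, U) = U
l(-105, -34) - 1*(-19027) = -34 - 1*(-19027) = -34 + 19027 = 18993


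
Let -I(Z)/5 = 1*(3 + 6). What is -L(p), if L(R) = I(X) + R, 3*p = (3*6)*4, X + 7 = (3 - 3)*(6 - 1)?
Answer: 21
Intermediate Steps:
X = -7 (X = -7 + (3 - 3)*(6 - 1) = -7 + 0*5 = -7 + 0 = -7)
I(Z) = -45 (I(Z) = -5*(3 + 6) = -5*9 = -45)
p = 24 (p = ((3*6)*4)/3 = (18*4)/3 = (⅓)*72 = 24)
L(R) = -45 + R
-L(p) = -(-45 + 24) = -1*(-21) = 21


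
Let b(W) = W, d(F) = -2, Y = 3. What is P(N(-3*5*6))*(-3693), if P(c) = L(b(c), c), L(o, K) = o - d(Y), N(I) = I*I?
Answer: -29920686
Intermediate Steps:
N(I) = I²
L(o, K) = 2 + o (L(o, K) = o - 1*(-2) = o + 2 = 2 + o)
P(c) = 2 + c
P(N(-3*5*6))*(-3693) = (2 + (-3*5*6)²)*(-3693) = (2 + (-15*6)²)*(-3693) = (2 + (-90)²)*(-3693) = (2 + 8100)*(-3693) = 8102*(-3693) = -29920686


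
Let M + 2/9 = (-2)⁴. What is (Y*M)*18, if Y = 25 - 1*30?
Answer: -1420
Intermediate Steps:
M = 142/9 (M = -2/9 + (-2)⁴ = -2/9 + 16 = 142/9 ≈ 15.778)
Y = -5 (Y = 25 - 30 = -5)
(Y*M)*18 = -5*142/9*18 = -710/9*18 = -1420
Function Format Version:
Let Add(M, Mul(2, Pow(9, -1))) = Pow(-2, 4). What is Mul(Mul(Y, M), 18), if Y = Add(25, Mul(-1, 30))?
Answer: -1420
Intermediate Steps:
M = Rational(142, 9) (M = Add(Rational(-2, 9), Pow(-2, 4)) = Add(Rational(-2, 9), 16) = Rational(142, 9) ≈ 15.778)
Y = -5 (Y = Add(25, -30) = -5)
Mul(Mul(Y, M), 18) = Mul(Mul(-5, Rational(142, 9)), 18) = Mul(Rational(-710, 9), 18) = -1420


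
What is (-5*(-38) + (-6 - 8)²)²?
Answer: 148996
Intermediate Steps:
(-5*(-38) + (-6 - 8)²)² = (190 + (-14)²)² = (190 + 196)² = 386² = 148996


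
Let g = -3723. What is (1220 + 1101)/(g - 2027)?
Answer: -2321/5750 ≈ -0.40365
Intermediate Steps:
(1220 + 1101)/(g - 2027) = (1220 + 1101)/(-3723 - 2027) = 2321/(-5750) = 2321*(-1/5750) = -2321/5750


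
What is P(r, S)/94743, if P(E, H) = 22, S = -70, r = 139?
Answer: 2/8613 ≈ 0.00023221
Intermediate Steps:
P(r, S)/94743 = 22/94743 = 22*(1/94743) = 2/8613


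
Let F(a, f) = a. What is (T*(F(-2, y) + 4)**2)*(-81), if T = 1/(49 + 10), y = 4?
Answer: -324/59 ≈ -5.4915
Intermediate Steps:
T = 1/59 ≈ 0.016949
(T*(F(-2, y) + 4)**2)*(-81) = ((-2 + 4)**2/59)*(-81) = ((1/59)*2**2)*(-81) = ((1/59)*4)*(-81) = (4/59)*(-81) = -324/59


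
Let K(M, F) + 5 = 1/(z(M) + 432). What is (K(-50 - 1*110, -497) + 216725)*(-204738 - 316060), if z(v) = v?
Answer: -15349958848559/136 ≈ -1.1287e+11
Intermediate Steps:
K(M, F) = -5 + 1/(432 + M) (K(M, F) = -5 + 1/(M + 432) = -5 + 1/(432 + M))
(K(-50 - 1*110, -497) + 216725)*(-204738 - 316060) = ((-2159 - 5*(-50 - 1*110))/(432 + (-50 - 1*110)) + 216725)*(-204738 - 316060) = ((-2159 - 5*(-50 - 110))/(432 + (-50 - 110)) + 216725)*(-520798) = ((-2159 - 5*(-160))/(432 - 160) + 216725)*(-520798) = ((-2159 + 800)/272 + 216725)*(-520798) = ((1/272)*(-1359) + 216725)*(-520798) = (-1359/272 + 216725)*(-520798) = (58947841/272)*(-520798) = -15349958848559/136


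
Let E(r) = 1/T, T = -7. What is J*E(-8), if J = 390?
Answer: -390/7 ≈ -55.714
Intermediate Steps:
E(r) = -⅐ (E(r) = 1/(-7) = -⅐)
J*E(-8) = 390*(-⅐) = -390/7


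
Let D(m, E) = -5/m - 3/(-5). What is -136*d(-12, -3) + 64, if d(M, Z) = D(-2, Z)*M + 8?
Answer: 20176/5 ≈ 4035.2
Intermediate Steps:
D(m, E) = ⅗ - 5/m (D(m, E) = -5/m - 3*(-⅕) = -5/m + ⅗ = ⅗ - 5/m)
d(M, Z) = 8 + 31*M/10 (d(M, Z) = (⅗ - 5/(-2))*M + 8 = (⅗ - 5*(-½))*M + 8 = (⅗ + 5/2)*M + 8 = 31*M/10 + 8 = 8 + 31*M/10)
-136*d(-12, -3) + 64 = -136*(8 + (31/10)*(-12)) + 64 = -136*(8 - 186/5) + 64 = -136*(-146/5) + 64 = 19856/5 + 64 = 20176/5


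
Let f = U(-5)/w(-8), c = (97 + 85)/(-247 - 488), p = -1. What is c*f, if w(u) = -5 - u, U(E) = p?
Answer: 26/315 ≈ 0.082540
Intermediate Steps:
U(E) = -1
c = -26/105 (c = 182/(-735) = 182*(-1/735) = -26/105 ≈ -0.24762)
f = -⅓ (f = -1/(-5 - 1*(-8)) = -1/(-5 + 8) = -1/3 = -1*⅓ = -⅓ ≈ -0.33333)
c*f = -26/105*(-⅓) = 26/315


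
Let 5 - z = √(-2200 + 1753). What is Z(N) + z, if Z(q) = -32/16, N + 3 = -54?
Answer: 3 - I*√447 ≈ 3.0 - 21.142*I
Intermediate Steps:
N = -57 (N = -3 - 54 = -57)
Z(q) = -2 (Z(q) = -32*1/16 = -2)
z = 5 - I*√447 (z = 5 - √(-2200 + 1753) = 5 - √(-447) = 5 - I*√447 ≈ 5.0 - 21.142*I)
Z(N) + z = -2 + (5 - I*√447) = 3 - I*√447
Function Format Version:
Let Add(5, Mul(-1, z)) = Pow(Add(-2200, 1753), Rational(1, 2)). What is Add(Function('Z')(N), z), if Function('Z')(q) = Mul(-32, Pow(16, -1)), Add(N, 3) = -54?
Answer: Add(3, Mul(-1, I, Pow(447, Rational(1, 2)))) ≈ Add(3.0000, Mul(-21.142, I))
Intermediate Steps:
N = -57 (N = Add(-3, -54) = -57)
Function('Z')(q) = -2 (Function('Z')(q) = Mul(-32, Rational(1, 16)) = -2)
z = Add(5, Mul(-1, I, Pow(447, Rational(1, 2)))) (z = Add(5, Mul(-1, Pow(Add(-2200, 1753), Rational(1, 2)))) = Add(5, Mul(-1, Pow(-447, Rational(1, 2)))) = Add(5, Mul(-1, Mul(I, Pow(447, Rational(1, 2))))) = Add(5, Mul(-1, I, Pow(447, Rational(1, 2)))) ≈ Add(5.0000, Mul(-21.142, I)))
Add(Function('Z')(N), z) = Add(-2, Add(5, Mul(-1, I, Pow(447, Rational(1, 2))))) = Add(3, Mul(-1, I, Pow(447, Rational(1, 2))))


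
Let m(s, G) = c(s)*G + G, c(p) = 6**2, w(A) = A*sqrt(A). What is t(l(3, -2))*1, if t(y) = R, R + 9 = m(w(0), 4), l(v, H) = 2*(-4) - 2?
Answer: 139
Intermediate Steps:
l(v, H) = -10 (l(v, H) = -8 - 2 = -10)
w(A) = A**(3/2)
c(p) = 36
m(s, G) = 37*G (m(s, G) = 36*G + G = 37*G)
R = 139 (R = -9 + 37*4 = -9 + 148 = 139)
t(y) = 139
t(l(3, -2))*1 = 139*1 = 139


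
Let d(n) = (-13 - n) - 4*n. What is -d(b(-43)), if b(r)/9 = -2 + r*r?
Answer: 83128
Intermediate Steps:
b(r) = -18 + 9*r² (b(r) = 9*(-2 + r*r) = 9*(-2 + r²) = -18 + 9*r²)
d(n) = -13 - 5*n
-d(b(-43)) = -(-13 - 5*(-18 + 9*(-43)²)) = -(-13 - 5*(-18 + 9*1849)) = -(-13 - 5*(-18 + 16641)) = -(-13 - 5*16623) = -(-13 - 83115) = -1*(-83128) = 83128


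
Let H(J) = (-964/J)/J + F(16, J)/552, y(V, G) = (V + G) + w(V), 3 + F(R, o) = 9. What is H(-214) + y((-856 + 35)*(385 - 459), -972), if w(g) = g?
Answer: 126961522365/1053308 ≈ 1.2054e+5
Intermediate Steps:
F(R, o) = 6 (F(R, o) = -3 + 9 = 6)
y(V, G) = G + 2*V (y(V, G) = (V + G) + V = (G + V) + V = G + 2*V)
H(J) = 1/92 - 964/J**2 (H(J) = (-964/J)/J + 6/552 = -964/J**2 + 6*(1/552) = -964/J**2 + 1/92 = 1/92 - 964/J**2)
H(-214) + y((-856 + 35)*(385 - 459), -972) = (1/92 - 964/(-214)**2) + (-972 + 2*((-856 + 35)*(385 - 459))) = (1/92 - 964*1/45796) + (-972 + 2*(-821*(-74))) = (1/92 - 241/11449) + (-972 + 2*60754) = -10723/1053308 + (-972 + 121508) = -10723/1053308 + 120536 = 126961522365/1053308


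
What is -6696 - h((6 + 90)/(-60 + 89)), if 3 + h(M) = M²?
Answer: -5638029/841 ≈ -6704.0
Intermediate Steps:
h(M) = -3 + M²
-6696 - h((6 + 90)/(-60 + 89)) = -6696 - (-3 + ((6 + 90)/(-60 + 89))²) = -6696 - (-3 + (96/29)²) = -6696 - (-3 + 9216/841) = -6696 - 1*6693/841 = -6696 - 6693/841 = -5638029/841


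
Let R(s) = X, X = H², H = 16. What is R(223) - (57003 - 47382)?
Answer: -9365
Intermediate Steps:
X = 256 (X = 16² = 256)
R(s) = 256
R(223) - (57003 - 47382) = 256 - (57003 - 47382) = 256 - 1*9621 = 256 - 9621 = -9365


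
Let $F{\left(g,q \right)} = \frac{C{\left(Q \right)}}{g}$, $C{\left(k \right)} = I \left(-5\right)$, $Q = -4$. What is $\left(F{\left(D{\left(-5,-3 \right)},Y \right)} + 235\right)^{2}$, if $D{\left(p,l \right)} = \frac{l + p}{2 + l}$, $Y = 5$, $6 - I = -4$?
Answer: $\frac{837225}{16} \approx 52327.0$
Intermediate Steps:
$I = 10$ ($I = 6 - -4 = 6 + 4 = 10$)
$C{\left(k \right)} = -50$ ($C{\left(k \right)} = 10 \left(-5\right) = -50$)
$D{\left(p,l \right)} = \frac{l + p}{2 + l}$
$F{\left(g,q \right)} = - \frac{50}{g}$
$\left(F{\left(D{\left(-5,-3 \right)},Y \right)} + 235\right)^{2} = \left(- \frac{50}{\frac{1}{2 - 3} \left(-3 - 5\right)} + 235\right)^{2} = \left(- \frac{50}{\frac{1}{-1} \left(-8\right)} + 235\right)^{2} = \left(- \frac{50}{\left(-1\right) \left(-8\right)} + 235\right)^{2} = \left(- \frac{50}{8} + 235\right)^{2} = \left(\left(-50\right) \frac{1}{8} + 235\right)^{2} = \left(- \frac{25}{4} + 235\right)^{2} = \left(\frac{915}{4}\right)^{2} = \frac{837225}{16}$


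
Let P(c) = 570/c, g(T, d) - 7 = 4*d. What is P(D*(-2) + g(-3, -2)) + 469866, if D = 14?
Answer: 13625544/29 ≈ 4.6985e+5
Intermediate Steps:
g(T, d) = 7 + 4*d
P(D*(-2) + g(-3, -2)) + 469866 = 570/(14*(-2) + (7 + 4*(-2))) + 469866 = 570/(-28 + (7 - 8)) + 469866 = 570/(-28 - 1) + 469866 = 570/(-29) + 469866 = 570*(-1/29) + 469866 = -570/29 + 469866 = 13625544/29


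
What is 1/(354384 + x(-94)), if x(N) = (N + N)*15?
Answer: 1/351564 ≈ 2.8444e-6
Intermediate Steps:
x(N) = 30*N (x(N) = (2*N)*15 = 30*N)
1/(354384 + x(-94)) = 1/(354384 + 30*(-94)) = 1/(354384 - 2820) = 1/351564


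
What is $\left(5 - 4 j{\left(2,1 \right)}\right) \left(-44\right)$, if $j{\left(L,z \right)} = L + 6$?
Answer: $1188$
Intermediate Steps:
$j{\left(L,z \right)} = 6 + L$
$\left(5 - 4 j{\left(2,1 \right)}\right) \left(-44\right) = \left(5 - 4 \left(6 + 2\right)\right) \left(-44\right) = \left(5 - 32\right) \left(-44\right) = \left(-27\right) \left(-44\right) = 1188$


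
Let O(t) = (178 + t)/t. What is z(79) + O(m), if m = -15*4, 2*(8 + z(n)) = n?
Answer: 443/15 ≈ 29.533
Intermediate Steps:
z(n) = -8 + n/2
m = -60
O(t) = (178 + t)/t
z(79) + O(m) = (-8 + (½)*79) + (178 - 60)/(-60) = (-8 + 79/2) - 1/60*118 = 63/2 - 59/30 = 443/15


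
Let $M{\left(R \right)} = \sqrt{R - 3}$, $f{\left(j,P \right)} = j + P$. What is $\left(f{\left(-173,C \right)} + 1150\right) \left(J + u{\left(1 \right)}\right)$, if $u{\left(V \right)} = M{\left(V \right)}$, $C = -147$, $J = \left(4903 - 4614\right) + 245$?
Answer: $443220 + 830 i \sqrt{2} \approx 4.4322 \cdot 10^{5} + 1173.8 i$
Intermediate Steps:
$J = 534$ ($J = 289 + 245 = 534$)
$f{\left(j,P \right)} = P + j$
$M{\left(R \right)} = \sqrt{-3 + R}$
$u{\left(V \right)} = \sqrt{-3 + V}$
$\left(f{\left(-173,C \right)} + 1150\right) \left(J + u{\left(1 \right)}\right) = \left(\left(-147 - 173\right) + 1150\right) \left(534 + \sqrt{-3 + 1}\right) = \left(-320 + 1150\right) \left(534 + \sqrt{-2}\right) = 830 \left(534 + i \sqrt{2}\right) = 443220 + 830 i \sqrt{2}$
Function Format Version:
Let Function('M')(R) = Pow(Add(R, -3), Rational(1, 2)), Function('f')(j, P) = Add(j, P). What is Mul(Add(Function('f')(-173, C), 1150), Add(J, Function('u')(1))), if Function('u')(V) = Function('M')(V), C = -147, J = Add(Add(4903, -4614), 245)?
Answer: Add(443220, Mul(830, I, Pow(2, Rational(1, 2)))) ≈ Add(4.4322e+5, Mul(1173.8, I))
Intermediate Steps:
J = 534 (J = Add(289, 245) = 534)
Function('f')(j, P) = Add(P, j)
Function('M')(R) = Pow(Add(-3, R), Rational(1, 2))
Function('u')(V) = Pow(Add(-3, V), Rational(1, 2))
Mul(Add(Function('f')(-173, C), 1150), Add(J, Function('u')(1))) = Mul(Add(Add(-147, -173), 1150), Add(534, Pow(Add(-3, 1), Rational(1, 2)))) = Mul(Add(-320, 1150), Add(534, Pow(-2, Rational(1, 2)))) = Mul(830, Add(534, Mul(I, Pow(2, Rational(1, 2))))) = Add(443220, Mul(830, I, Pow(2, Rational(1, 2))))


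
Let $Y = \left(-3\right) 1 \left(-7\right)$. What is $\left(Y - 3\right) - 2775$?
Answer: $-2757$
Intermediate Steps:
$Y = 21$ ($Y = \left(-3\right) \left(-7\right) = 21$)
$\left(Y - 3\right) - 2775 = \left(21 - 3\right) - 2775 = 18 - 2775 = -2757$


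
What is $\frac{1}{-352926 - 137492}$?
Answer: $- \frac{1}{490418} \approx -2.0391 \cdot 10^{-6}$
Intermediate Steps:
$\frac{1}{-352926 - 137492} = \frac{1}{-490418} = - \frac{1}{490418}$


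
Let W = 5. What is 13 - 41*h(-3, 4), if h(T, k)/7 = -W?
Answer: 1448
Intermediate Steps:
h(T, k) = -35 (h(T, k) = 7*(-1*5) = 7*(-5) = -35)
13 - 41*h(-3, 4) = 13 - 41*(-35) = 13 + 1435 = 1448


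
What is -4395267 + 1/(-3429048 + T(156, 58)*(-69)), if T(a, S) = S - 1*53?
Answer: -15073097882932/3429393 ≈ -4.3953e+6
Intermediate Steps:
T(a, S) = -53 + S (T(a, S) = S - 53 = -53 + S)
-4395267 + 1/(-3429048 + T(156, 58)*(-69)) = -4395267 + 1/(-3429048 + (-53 + 58)*(-69)) = -4395267 + 1/(-3429048 + 5*(-69)) = -4395267 + 1/(-3429048 - 345) = -4395267 + 1/(-3429393) = -4395267 - 1/3429393 = -15073097882932/3429393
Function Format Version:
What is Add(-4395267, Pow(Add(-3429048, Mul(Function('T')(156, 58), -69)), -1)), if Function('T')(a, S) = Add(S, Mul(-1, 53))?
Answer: Rational(-15073097882932, 3429393) ≈ -4.3953e+6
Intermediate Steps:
Function('T')(a, S) = Add(-53, S) (Function('T')(a, S) = Add(S, -53) = Add(-53, S))
Add(-4395267, Pow(Add(-3429048, Mul(Function('T')(156, 58), -69)), -1)) = Add(-4395267, Pow(Add(-3429048, Mul(Add(-53, 58), -69)), -1)) = Add(-4395267, Pow(Add(-3429048, Mul(5, -69)), -1)) = Add(-4395267, Pow(Add(-3429048, -345), -1)) = Add(-4395267, Pow(-3429393, -1)) = Add(-4395267, Rational(-1, 3429393)) = Rational(-15073097882932, 3429393)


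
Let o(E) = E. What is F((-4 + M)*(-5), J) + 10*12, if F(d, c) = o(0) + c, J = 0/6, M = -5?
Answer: 120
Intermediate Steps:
J = 0 (J = 0*(⅙) = 0)
F(d, c) = c (F(d, c) = 0 + c = c)
F((-4 + M)*(-5), J) + 10*12 = 0 + 10*12 = 0 + 120 = 120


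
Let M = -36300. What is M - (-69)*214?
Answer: -21534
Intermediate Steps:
M - (-69)*214 = -36300 - (-69)*214 = -36300 - 1*(-14766) = -36300 + 14766 = -21534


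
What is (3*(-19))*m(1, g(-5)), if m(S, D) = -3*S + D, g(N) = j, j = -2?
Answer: 285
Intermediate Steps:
g(N) = -2
m(S, D) = D - 3*S
(3*(-19))*m(1, g(-5)) = (3*(-19))*(-2 - 3*1) = -57*(-2 - 3) = -57*(-5) = 285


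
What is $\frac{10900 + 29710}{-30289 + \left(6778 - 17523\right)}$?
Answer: $- \frac{20305}{20517} \approx -0.98967$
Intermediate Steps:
$\frac{10900 + 29710}{-30289 + \left(6778 - 17523\right)} = \frac{40610}{-30289 - 10745} = \frac{40610}{-41034} = 40610 \left(- \frac{1}{41034}\right) = - \frac{20305}{20517}$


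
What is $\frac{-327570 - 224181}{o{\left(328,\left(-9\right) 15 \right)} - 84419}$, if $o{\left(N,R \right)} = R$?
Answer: $\frac{551751}{84554} \approx 6.5254$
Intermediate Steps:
$\frac{-327570 - 224181}{o{\left(328,\left(-9\right) 15 \right)} - 84419} = \frac{-327570 - 224181}{\left(-9\right) 15 - 84419} = - \frac{551751}{-135 - 84419} = - \frac{551751}{-84554} = \left(-551751\right) \left(- \frac{1}{84554}\right) = \frac{551751}{84554}$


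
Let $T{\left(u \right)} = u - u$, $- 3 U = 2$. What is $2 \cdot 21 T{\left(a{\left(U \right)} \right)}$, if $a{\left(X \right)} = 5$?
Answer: $0$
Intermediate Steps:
$U = - \frac{2}{3}$ ($U = \left(- \frac{1}{3}\right) 2 = - \frac{2}{3} \approx -0.66667$)
$T{\left(u \right)} = 0$
$2 \cdot 21 T{\left(a{\left(U \right)} \right)} = 2 \cdot 21 \cdot 0 = 42 \cdot 0 = 0$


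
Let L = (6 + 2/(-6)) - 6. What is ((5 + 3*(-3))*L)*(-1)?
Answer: -4/3 ≈ -1.3333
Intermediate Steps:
L = -⅓ (L = (6 + 2*(-⅙)) - 6 = (6 - ⅓) - 6 = 17/3 - 6 = -⅓ ≈ -0.33333)
((5 + 3*(-3))*L)*(-1) = ((5 + 3*(-3))*(-⅓))*(-1) = ((5 - 9)*(-⅓))*(-1) = -4*(-⅓)*(-1) = (4/3)*(-1) = -4/3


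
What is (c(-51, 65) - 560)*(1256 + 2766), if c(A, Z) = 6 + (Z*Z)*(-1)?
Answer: -19221138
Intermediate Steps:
c(A, Z) = 6 - Z² (c(A, Z) = 6 + Z²*(-1) = 6 - Z²)
(c(-51, 65) - 560)*(1256 + 2766) = ((6 - 1*65²) - 560)*(1256 + 2766) = ((6 - 1*4225) - 560)*4022 = ((6 - 4225) - 560)*4022 = (-4219 - 560)*4022 = -4779*4022 = -19221138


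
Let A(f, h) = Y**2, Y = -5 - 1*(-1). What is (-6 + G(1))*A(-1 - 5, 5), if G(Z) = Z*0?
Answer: -96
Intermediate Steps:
Y = -4 (Y = -5 + 1 = -4)
G(Z) = 0
A(f, h) = 16 (A(f, h) = (-4)**2 = 16)
(-6 + G(1))*A(-1 - 5, 5) = (-6 + 0)*16 = -6*16 = -96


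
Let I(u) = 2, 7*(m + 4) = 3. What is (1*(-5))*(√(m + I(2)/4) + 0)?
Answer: -5*I*√602/14 ≈ -8.7627*I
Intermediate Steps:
m = -25/7 (m = -4 + (⅐)*3 = -4 + 3/7 = -25/7 ≈ -3.5714)
(1*(-5))*(√(m + I(2)/4) + 0) = (1*(-5))*(√(-25/7 + 2/4) + 0) = -5*(√(-25/7 + 2*(¼)) + 0) = -5*(√(-25/7 + ½) + 0) = -5*(√(-43/14) + 0) = -5*(I*√602/14 + 0) = -5*I*√602/14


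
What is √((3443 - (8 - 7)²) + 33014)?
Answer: 14*√186 ≈ 190.93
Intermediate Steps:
√((3443 - (8 - 7)²) + 33014) = √((3443 - 1*1²) + 33014) = √((3443 - 1*1) + 33014) = √((3443 - 1) + 33014) = √(3442 + 33014) = √36456 = 14*√186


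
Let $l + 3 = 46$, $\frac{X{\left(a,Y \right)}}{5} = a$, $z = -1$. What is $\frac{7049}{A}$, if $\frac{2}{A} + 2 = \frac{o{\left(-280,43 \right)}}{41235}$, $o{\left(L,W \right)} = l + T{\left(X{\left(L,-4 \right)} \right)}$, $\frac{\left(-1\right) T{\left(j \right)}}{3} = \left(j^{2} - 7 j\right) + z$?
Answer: $- \frac{21118183688}{41235} \approx -5.1214 \cdot 10^{5}$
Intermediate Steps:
$X{\left(a,Y \right)} = 5 a$
$T{\left(j \right)} = 3 - 3 j^{2} + 21 j$ ($T{\left(j \right)} = - 3 \left(\left(j^{2} - 7 j\right) - 1\right) = - 3 \left(-1 + j^{2} - 7 j\right) = 3 - 3 j^{2} + 21 j$)
$l = 43$ ($l = -3 + 46 = 43$)
$o{\left(L,W \right)} = 46 - 75 L^{2} + 105 L$ ($o{\left(L,W \right)} = 43 + \left(3 - 3 \left(5 L\right)^{2} + 21 \cdot 5 L\right) = 43 + \left(3 - 3 \cdot 25 L^{2} + 105 L\right) = 43 + \left(3 - 75 L^{2} + 105 L\right) = 46 - 75 L^{2} + 105 L$)
$A = - \frac{41235}{2995912}$ ($A = \frac{2}{-2 + \frac{46 - 75 \left(-280\right)^{2} + 105 \left(-280\right)}{41235}} = \frac{2}{-2 + \left(46 - 5880000 - 29400\right) \frac{1}{41235}} = \frac{2}{-2 - \frac{5909354}{41235}} = \frac{2}{- \frac{5991824}{41235}} = 2 \left(- \frac{41235}{5991824}\right) = - \frac{41235}{2995912} \approx -0.013764$)
$\frac{7049}{A} = \frac{7049}{- \frac{41235}{2995912}} = 7049 \left(- \frac{2995912}{41235}\right) = - \frac{21118183688}{41235}$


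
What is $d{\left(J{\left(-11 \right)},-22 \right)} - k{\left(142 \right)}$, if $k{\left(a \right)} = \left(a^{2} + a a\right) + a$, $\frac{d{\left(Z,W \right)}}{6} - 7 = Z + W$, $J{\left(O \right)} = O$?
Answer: $-40626$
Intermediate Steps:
$d{\left(Z,W \right)} = 42 + 6 W + 6 Z$ ($d{\left(Z,W \right)} = 42 + 6 \left(Z + W\right) = 42 + 6 \left(W + Z\right) = 42 + \left(6 W + 6 Z\right) = 42 + 6 W + 6 Z$)
$k{\left(a \right)} = a + 2 a^{2}$ ($k{\left(a \right)} = \left(a^{2} + a^{2}\right) + a = 2 a^{2} + a = a + 2 a^{2}$)
$d{\left(J{\left(-11 \right)},-22 \right)} - k{\left(142 \right)} = \left(42 + 6 \left(-22\right) + 6 \left(-11\right)\right) - 142 \left(1 + 2 \cdot 142\right) = \left(42 - 132 - 66\right) - 142 \left(1 + 284\right) = -156 - 142 \cdot 285 = -156 - 40470 = -40626$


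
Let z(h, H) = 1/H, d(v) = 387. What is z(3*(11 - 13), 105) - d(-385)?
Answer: -40634/105 ≈ -386.99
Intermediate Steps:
z(3*(11 - 13), 105) - d(-385) = 1/105 - 1*387 = 1/105 - 387 = -40634/105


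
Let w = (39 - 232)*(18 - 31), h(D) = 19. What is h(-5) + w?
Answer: 2528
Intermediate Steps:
w = 2509 (w = -193*(-13) = 2509)
h(-5) + w = 19 + 2509 = 2528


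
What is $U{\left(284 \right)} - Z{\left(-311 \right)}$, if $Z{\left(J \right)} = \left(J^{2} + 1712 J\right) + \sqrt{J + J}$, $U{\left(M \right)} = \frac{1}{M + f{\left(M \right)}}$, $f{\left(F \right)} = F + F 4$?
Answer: $\frac{742451545}{1704} - i \sqrt{622} \approx 4.3571 \cdot 10^{5} - 24.94 i$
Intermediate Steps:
$f{\left(F \right)} = 5 F$ ($f{\left(F \right)} = F + 4 F = 5 F$)
$U{\left(M \right)} = \frac{1}{6 M}$ ($U{\left(M \right)} = \frac{1}{M + 5 M} = \frac{1}{6 M}$)
$Z{\left(J \right)} = J^{2} + 1712 J + \sqrt{2} \sqrt{J}$ ($Z{\left(J \right)} = \left(J^{2} + 1712 J\right) + \sqrt{2 J} = \left(J^{2} + 1712 J\right) + \sqrt{2} \sqrt{J} = J^{2} + 1712 J + \sqrt{2} \sqrt{J}$)
$U{\left(284 \right)} - Z{\left(-311 \right)} = \frac{1}{6 \cdot 284} - \left(\left(-311\right)^{2} + 1712 \left(-311\right) + \sqrt{2} \sqrt{-311}\right) = \frac{1}{6} \cdot \frac{1}{284} - \left(96721 - 532432 + \sqrt{2} i \sqrt{311}\right) = \frac{1}{1704} - \left(96721 - 532432 + i \sqrt{622}\right) = \frac{1}{1704} - \left(-435711 + i \sqrt{622}\right) = \frac{1}{1704} + \left(435711 - i \sqrt{622}\right) = \frac{742451545}{1704} - i \sqrt{622}$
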